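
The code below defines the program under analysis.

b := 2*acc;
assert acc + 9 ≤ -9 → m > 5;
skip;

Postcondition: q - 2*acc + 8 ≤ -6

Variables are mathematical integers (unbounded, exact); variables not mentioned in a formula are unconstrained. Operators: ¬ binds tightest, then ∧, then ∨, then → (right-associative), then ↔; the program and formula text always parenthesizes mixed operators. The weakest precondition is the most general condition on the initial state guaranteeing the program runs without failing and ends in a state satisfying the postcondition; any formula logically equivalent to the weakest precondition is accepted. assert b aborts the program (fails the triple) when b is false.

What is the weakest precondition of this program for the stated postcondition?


Working backward. After the program, the postcondition q - 2*acc + 8 ≤ -6 must hold; in canonical form it is q ≤ 2*acc - 14.
Before skip: q ≤ 2*acc - 14
Before assert acc + 9 ≤ -9 → m > 5: (acc ≤ -18 → m > 5) ∧ q ≤ 2*acc - 14
Before b := 2*acc: (acc ≤ -18 → m > 5) ∧ q ≤ 2*acc - 14
Answer: WP = (acc ≤ -18 → m > 5) ∧ q ≤ 2*acc - 14


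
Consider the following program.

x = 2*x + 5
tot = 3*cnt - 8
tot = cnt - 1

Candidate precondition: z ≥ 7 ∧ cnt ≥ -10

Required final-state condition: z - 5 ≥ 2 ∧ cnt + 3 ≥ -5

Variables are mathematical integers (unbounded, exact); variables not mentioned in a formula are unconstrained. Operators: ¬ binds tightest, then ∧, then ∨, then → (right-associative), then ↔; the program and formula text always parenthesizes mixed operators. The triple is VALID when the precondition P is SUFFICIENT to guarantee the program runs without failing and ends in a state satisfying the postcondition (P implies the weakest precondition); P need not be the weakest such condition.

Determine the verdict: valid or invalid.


Working backward. After the program, the postcondition z - 5 ≥ 2 ∧ cnt + 3 ≥ -5 must hold; in canonical form it is z ≥ 7 ∧ cnt ≥ -8.
Before tot := cnt - 1: z ≥ 7 ∧ cnt ≥ -8
Before tot := 3*cnt - 8: z ≥ 7 ∧ cnt ≥ -8
Before x := 2*x + 5: z ≥ 7 ∧ cnt ≥ -8
The weakest precondition is z ≥ 7 ∧ cnt ≥ -8.
Check whether z ≥ 7 ∧ cnt ≥ -10 implies it.
Countermodel: at the initial state cnt = -10, z = 7, the precondition holds but the weakest precondition fails.
Answer: invalid


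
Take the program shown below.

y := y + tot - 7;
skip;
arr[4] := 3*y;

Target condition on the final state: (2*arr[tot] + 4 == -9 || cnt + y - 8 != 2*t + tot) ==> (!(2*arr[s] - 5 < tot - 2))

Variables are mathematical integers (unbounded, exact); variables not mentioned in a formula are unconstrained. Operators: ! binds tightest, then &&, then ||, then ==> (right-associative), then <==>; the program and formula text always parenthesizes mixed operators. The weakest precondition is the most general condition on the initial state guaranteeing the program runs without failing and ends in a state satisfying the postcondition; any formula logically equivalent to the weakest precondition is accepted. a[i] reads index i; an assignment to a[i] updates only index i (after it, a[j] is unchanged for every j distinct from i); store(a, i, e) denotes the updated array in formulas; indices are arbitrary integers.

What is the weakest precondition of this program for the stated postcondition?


Working backward. After the program, the postcondition (2*arr[tot] + 4 == -9 || cnt + y - 8 != 2*t + tot) ==> (!(2*arr[s] - 5 < tot - 2)) must hold; in canonical form it is (2*arr[tot] == -13 || cnt + y != 2*t + tot + 8) ==> (!(2*arr[s] < tot + 3)).
Before arr[4] := 3*y: (2*store(arr, 4, 3*y)[tot] == -13 || cnt + y != 2*t + tot + 8) ==> (!(2*store(arr, 4, 3*y)[s] < tot + 3))
Before skip: (2*store(arr, 4, 3*y)[tot] == -13 || cnt + y != 2*t + tot + 8) ==> (!(2*store(arr, 4, 3*y)[s] < tot + 3))
Before y := y + tot - 7: (2*store(arr, 4, 3*tot + 3*y - 21)[tot] == -13 || cnt + y != 2*t + 15) ==> (!(2*store(arr, 4, 3*tot + 3*y - 21)[s] < tot + 3))
Answer: WP = (2*store(arr, 4, 3*tot + 3*y - 21)[tot] == -13 || cnt + y != 2*t + 15) ==> (!(2*store(arr, 4, 3*tot + 3*y - 21)[s] < tot + 3))


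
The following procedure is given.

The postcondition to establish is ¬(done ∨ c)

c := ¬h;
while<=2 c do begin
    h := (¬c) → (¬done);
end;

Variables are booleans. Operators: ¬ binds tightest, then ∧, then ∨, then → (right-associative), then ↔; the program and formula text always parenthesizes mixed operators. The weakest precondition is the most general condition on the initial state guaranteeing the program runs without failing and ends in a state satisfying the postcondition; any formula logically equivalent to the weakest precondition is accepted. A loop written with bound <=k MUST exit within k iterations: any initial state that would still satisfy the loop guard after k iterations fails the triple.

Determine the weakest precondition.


Working backward. After the program, ¬(done ∨ c) must hold.
Before the loop (bound <=2), unroll the exhaustion recursion (WP_0 = exit-now case; WP_j = one more guarded iteration, up to j = 2):
  WP_0: (¬c) ∧ (¬(done ∨ c))
  WP_1: (c → ((¬c) ∧ (¬(done ∨ c)))) ∧ ((¬c) → (¬(done ∨ c)))
  WP_2: (c → ((c → ((¬c) ∧ (¬(done ∨ c)))) ∧ ((¬c) → (¬(done ∨ c))))) ∧ ((¬c) → (¬(done ∨ c)))
So before the loop: (c → ((c → ((¬c) ∧ (¬(done ∨ c)))) ∧ ((¬c) → (¬(done ∨ c))))) ∧ ((¬c) → (¬(done ∨ c)))
Before c := ¬h: ((¬h) → (((¬h) → (h ∧ (¬(done ∨ (¬h))))) ∧ (h → (¬(done ∨ (¬h)))))) ∧ (h → (¬(done ∨ (¬h))))
Answer: WP = ((¬h) → (((¬h) → (h ∧ (¬(done ∨ (¬h))))) ∧ (h → (¬(done ∨ (¬h)))))) ∧ (h → (¬(done ∨ (¬h))))


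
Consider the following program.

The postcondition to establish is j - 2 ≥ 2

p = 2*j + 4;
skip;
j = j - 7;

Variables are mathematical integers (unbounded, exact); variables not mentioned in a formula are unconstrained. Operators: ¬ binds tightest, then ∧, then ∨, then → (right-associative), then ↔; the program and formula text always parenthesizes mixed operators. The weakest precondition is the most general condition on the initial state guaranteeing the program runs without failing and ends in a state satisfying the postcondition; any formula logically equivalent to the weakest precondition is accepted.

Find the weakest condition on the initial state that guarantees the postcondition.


Working backward. After the program, the postcondition j - 2 ≥ 2 must hold; in canonical form it is j ≥ 4.
Before j := j - 7: j ≥ 11
Before skip: j ≥ 11
Before p := 2*j + 4: j ≥ 11
Answer: WP = j ≥ 11


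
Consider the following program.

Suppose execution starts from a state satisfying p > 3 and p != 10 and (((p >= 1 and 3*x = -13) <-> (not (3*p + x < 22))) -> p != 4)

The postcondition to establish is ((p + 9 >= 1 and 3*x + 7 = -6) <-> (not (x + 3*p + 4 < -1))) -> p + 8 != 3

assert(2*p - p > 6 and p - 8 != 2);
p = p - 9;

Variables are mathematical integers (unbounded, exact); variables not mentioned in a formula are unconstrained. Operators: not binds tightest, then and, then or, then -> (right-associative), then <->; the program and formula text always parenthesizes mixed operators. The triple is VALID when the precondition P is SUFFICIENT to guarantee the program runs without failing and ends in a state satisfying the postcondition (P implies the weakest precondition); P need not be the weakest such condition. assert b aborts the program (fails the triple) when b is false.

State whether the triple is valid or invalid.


Working backward. After the program, the postcondition ((p + 9 >= 1 and 3*x + 7 = -6) <-> (not (x + 3*p + 4 < -1))) -> p + 8 != 3 must hold; in canonical form it is ((p >= -8 and 3*x = -13) <-> (not (3*p + x < -5))) -> p != -5.
Before p := p - 9: ((p >= 1 and 3*x = -13) <-> (not (3*p + x < 22))) -> p != 4
Before assert 2*p - p > 6 and p - 8 != 2: p > 6 and p != 10 and (((p >= 1 and 3*x = -13) <-> (not (3*p + x < 22))) -> p != 4)
The weakest precondition is p > 6 and p != 10 and (((p >= 1 and 3*x = -13) <-> (not (3*p + x < 22))) -> p != 4).
Check whether p > 3 and p != 10 and (((p >= 1 and 3*x = -13) <-> (not (3*p + x < 22))) -> p != 4) implies it.
Countermodel: at the initial state p = 6, x = 9, the precondition holds but the weakest precondition fails.
Answer: invalid


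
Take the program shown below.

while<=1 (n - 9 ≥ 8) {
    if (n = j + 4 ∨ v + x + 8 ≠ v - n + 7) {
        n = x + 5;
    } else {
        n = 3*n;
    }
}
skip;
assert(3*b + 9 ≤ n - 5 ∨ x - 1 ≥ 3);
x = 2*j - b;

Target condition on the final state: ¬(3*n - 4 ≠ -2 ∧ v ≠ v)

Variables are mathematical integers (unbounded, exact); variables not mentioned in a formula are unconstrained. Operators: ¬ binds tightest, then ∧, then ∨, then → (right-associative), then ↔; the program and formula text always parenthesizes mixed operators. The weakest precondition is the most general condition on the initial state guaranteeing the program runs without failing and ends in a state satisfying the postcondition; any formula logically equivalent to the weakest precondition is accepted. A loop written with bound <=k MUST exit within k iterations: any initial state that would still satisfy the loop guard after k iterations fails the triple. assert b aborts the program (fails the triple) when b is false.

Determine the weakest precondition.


Working backward. After the program, the postcondition ¬(3*n - 4 ≠ -2 ∧ v ≠ v) must hold; in canonical form it is true.
Before x := 2*j - b: true
Before assert 3*b + 9 ≤ n - 5 ∨ x - 1 ≥ 3: 3*b ≤ n - 14 ∨ x ≥ 4
Before skip: 3*b ≤ n - 14 ∨ x ≥ 4
Before the loop (bound <=1), unroll the exhaustion recursion (WP_0 = exit-now case; WP_j = one more guarded iteration, up to j = 1):
  WP_0: (¬(n ≥ 17)) ∧ (3*b ≤ n - 14 ∨ x ≥ 4)
  WP_1: (n ≥ 17 → (((n = j + 4 ∨ n + x ≠ -1) → ((¬(x ≥ 12)) ∧ (3*b ≤ x - 9 ∨ x ≥ 4))) ∧ ((¬(n = j + 4 ∨ n + x ≠ -1)) → ((¬(3*n ≥ 17)) ∧ (3*b ≤ 3*n - 14 ∨ x ≥ 4))))) ∧ ((¬(n ≥ 17)) → (3*b ≤ n - 14 ∨ x ≥ 4))
So before the loop: (n ≥ 17 → (((n = j + 4 ∨ n + x ≠ -1) → ((¬(x ≥ 12)) ∧ (3*b ≤ x - 9 ∨ x ≥ 4))) ∧ ((¬(n = j + 4 ∨ n + x ≠ -1)) → ((¬(3*n ≥ 17)) ∧ (3*b ≤ 3*n - 14 ∨ x ≥ 4))))) ∧ ((¬(n ≥ 17)) → (3*b ≤ n - 14 ∨ x ≥ 4))
Answer: WP = (n ≥ 17 → (((n = j + 4 ∨ n + x ≠ -1) → ((¬(x ≥ 12)) ∧ (3*b ≤ x - 9 ∨ x ≥ 4))) ∧ ((¬(n = j + 4 ∨ n + x ≠ -1)) → ((¬(3*n ≥ 17)) ∧ (3*b ≤ 3*n - 14 ∨ x ≥ 4))))) ∧ ((¬(n ≥ 17)) → (3*b ≤ n - 14 ∨ x ≥ 4))


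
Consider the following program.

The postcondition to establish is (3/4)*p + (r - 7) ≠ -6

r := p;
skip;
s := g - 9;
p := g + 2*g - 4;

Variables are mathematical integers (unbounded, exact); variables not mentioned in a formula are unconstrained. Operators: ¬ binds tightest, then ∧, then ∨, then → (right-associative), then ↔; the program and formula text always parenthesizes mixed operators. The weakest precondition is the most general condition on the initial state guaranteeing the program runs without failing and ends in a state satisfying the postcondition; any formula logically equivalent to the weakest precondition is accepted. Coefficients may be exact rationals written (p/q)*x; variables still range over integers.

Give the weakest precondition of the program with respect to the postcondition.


Working backward. After the program, the postcondition (3/4)*p + (r - 7) ≠ -6 must hold; in canonical form it is (3/4)*p + r ≠ 1.
Before p := g + 2*g - 4: (9/4)*g + r ≠ 4
Before s := g - 9: (9/4)*g + r ≠ 4
Before skip: (9/4)*g + r ≠ 4
Before r := p: (9/4)*g + p ≠ 4
Answer: WP = (9/4)*g + p ≠ 4


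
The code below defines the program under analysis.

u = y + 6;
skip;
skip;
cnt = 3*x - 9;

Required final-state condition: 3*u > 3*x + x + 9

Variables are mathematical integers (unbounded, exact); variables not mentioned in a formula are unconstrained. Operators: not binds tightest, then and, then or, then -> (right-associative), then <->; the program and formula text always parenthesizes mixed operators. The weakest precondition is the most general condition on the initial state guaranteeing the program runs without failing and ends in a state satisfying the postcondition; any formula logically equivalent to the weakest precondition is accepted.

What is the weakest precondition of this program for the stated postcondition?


Working backward. After the program, the postcondition 3*u > 3*x + x + 9 must hold; in canonical form it is 3*u > 4*x + 9.
Before cnt := 3*x - 9: 3*u > 4*x + 9
Before skip: 3*u > 4*x + 9
Before skip: 3*u > 4*x + 9
Before u := y + 6: 3*y > 4*x - 9
Answer: WP = 3*y > 4*x - 9


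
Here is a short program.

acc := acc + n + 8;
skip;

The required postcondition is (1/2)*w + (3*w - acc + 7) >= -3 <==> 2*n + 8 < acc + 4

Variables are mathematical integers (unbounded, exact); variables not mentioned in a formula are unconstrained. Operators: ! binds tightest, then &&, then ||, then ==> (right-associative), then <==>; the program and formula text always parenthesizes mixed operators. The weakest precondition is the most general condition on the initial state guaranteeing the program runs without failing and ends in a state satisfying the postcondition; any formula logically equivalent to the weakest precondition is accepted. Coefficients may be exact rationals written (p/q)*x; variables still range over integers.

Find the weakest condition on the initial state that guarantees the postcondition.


Working backward. After the program, the postcondition (1/2)*w + (3*w - acc + 7) >= -3 <==> 2*n + 8 < acc + 4 must hold; in canonical form it is (7/2)*w >= acc - 10 <==> 2*n < acc - 4.
Before skip: (7/2)*w >= acc - 10 <==> 2*n < acc - 4
Before acc := acc + n + 8: (7/2)*w >= acc + n - 2 <==> n < acc + 4
Answer: WP = (7/2)*w >= acc + n - 2 <==> n < acc + 4


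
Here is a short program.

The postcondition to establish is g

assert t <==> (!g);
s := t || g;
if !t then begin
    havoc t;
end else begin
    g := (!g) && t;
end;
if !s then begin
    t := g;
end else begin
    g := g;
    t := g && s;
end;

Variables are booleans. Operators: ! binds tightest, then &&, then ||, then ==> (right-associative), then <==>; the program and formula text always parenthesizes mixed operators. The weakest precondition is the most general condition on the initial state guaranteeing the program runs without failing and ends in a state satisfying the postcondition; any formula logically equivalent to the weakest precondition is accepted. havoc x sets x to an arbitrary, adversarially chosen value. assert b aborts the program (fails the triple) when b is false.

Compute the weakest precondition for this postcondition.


Working backward. After the program, g must hold.
Then branch requires g; else branch requires g.
Before the if: ((!s) ==> g) && (s ==> g)
Then branch requires ((!s) ==> g) && (s ==> g); else branch requires ((!s) ==> ((!g) && t)) && (s ==> ((!g) && t)).
Before the if: ((!t) ==> (((!s) ==> g) && (s ==> g))) && (t ==> (((!s) ==> ((!g) && t)) && (s ==> ((!g) && t))))
Before s := t || g: ((!t) ==> (((!(t || g)) ==> g) && ((t || g) ==> g))) && (t ==> (((!(t || g)) ==> ((!g) && t)) && ((t || g) ==> ((!g) && t))))
Before assert t <==> (!g): (t <==> (!g)) && ((!t) ==> (((!(t || g)) ==> g) && ((t || g) ==> g))) && (t ==> (((!(t || g)) ==> ((!g) && t)) && ((t || g) ==> ((!g) && t))))
Answer: WP = (t <==> (!g)) && ((!t) ==> (((!(t || g)) ==> g) && ((t || g) ==> g))) && (t ==> (((!(t || g)) ==> ((!g) && t)) && ((t || g) ==> ((!g) && t))))


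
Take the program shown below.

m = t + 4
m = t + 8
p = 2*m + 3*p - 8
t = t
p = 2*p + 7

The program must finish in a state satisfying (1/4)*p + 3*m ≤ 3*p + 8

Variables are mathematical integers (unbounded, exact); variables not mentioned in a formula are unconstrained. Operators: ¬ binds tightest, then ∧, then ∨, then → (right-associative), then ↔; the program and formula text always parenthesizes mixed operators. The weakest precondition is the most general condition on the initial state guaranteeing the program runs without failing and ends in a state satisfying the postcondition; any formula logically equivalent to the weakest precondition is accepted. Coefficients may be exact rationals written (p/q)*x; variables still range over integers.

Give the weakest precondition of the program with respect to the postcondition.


Working backward. After the program, the postcondition (1/4)*p + 3*m ≤ 3*p + 8 must hold; in canonical form it is 3*m ≤ (11/4)*p + 8.
Before p := 2*p + 7: 3*m ≤ (11/2)*p + 109/4
Before t := t: 3*m ≤ (11/2)*p + 109/4
Before p := 2*m + 3*p - 8: 8*m + (33/2)*p ≥ 67/4
Before m := t + 8: (33/2)*p + 8*t ≥ -189/4
Before m := t + 4: (33/2)*p + 8*t ≥ -189/4
Answer: WP = (33/2)*p + 8*t ≥ -189/4


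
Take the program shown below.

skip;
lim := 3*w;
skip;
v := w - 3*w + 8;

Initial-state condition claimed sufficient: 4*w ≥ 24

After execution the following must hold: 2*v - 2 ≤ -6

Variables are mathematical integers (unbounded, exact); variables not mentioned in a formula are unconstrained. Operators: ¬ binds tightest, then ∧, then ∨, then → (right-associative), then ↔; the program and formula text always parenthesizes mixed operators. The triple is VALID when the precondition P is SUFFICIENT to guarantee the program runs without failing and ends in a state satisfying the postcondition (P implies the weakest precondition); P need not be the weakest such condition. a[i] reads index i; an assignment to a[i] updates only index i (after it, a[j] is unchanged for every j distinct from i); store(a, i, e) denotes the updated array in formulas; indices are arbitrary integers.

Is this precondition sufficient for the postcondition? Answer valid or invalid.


Working backward. After the program, the postcondition 2*v - 2 ≤ -6 must hold; in canonical form it is 2*v ≤ -4.
Before v := w - 3*w + 8: 4*w ≥ 20
Before skip: 4*w ≥ 20
Before lim := 3*w: 4*w ≥ 20
Before skip: 4*w ≥ 20
The weakest precondition is 4*w ≥ 20.
Check whether 4*w ≥ 24 implies it.
Every state satisfying the precondition satisfies the weakest precondition: the implication holds.
Answer: valid


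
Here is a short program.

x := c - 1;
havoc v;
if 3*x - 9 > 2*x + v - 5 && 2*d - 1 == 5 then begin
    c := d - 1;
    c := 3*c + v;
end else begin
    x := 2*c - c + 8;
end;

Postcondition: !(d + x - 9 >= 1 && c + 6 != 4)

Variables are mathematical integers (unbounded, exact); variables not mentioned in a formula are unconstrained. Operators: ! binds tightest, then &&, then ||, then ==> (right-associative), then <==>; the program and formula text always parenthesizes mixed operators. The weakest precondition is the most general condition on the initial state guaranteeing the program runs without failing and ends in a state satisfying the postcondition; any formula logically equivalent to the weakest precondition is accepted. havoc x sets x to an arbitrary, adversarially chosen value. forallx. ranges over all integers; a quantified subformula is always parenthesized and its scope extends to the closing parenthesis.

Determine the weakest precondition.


Working backward. After the program, the postcondition !(d + x - 9 >= 1 && c + 6 != 4) must hold; in canonical form it is !(d + x >= 10 && c != -2).
Then branch requires !(d + x >= 10 && 3*d + v != 1); else branch requires !(c + d >= 2 && c != -2).
Before the if: ((x > v + 4 && 2*d == 6) ==> (!(d + x >= 10 && 3*d + v != 1))) && ((!(x > v + 4 && 2*d == 6)) ==> (!(c + d >= 2 && c != -2)))
Before havoc v: forall v_1. (((x > v_1 + 4 && 2*d == 6) ==> (!(d + x >= 10 && 3*d + v_1 != 1))) && ((!(x > v_1 + 4 && 2*d == 6)) ==> (!(c + d >= 2 && c != -2))))
Before x := c - 1: forall v_1. (((c > v_1 + 5 && 2*d == 6) ==> (!(c + d >= 11 && 3*d + v_1 != 1))) && ((!(c > v_1 + 5 && 2*d == 6)) ==> (!(c + d >= 2 && c != -2))))
Answer: WP = forall v_1. (((c > v_1 + 5 && 2*d == 6) ==> (!(c + d >= 11 && 3*d + v_1 != 1))) && ((!(c > v_1 + 5 && 2*d == 6)) ==> (!(c + d >= 2 && c != -2))))


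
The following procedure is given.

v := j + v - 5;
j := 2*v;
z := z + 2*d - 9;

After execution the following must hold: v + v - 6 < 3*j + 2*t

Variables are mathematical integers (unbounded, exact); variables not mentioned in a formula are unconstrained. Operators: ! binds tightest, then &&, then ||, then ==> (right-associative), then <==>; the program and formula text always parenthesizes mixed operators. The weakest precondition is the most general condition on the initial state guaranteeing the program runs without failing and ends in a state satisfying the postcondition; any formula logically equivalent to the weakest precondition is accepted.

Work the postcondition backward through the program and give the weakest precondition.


Working backward. After the program, the postcondition v + v - 6 < 3*j + 2*t must hold; in canonical form it is 2*v < 3*j + 2*t + 6.
Before z := z + 2*d - 9: 2*v < 3*j + 2*t + 6
Before j := 2*v: 2*t + 4*v > -6
Before v := j + v - 5: 4*j + 2*t + 4*v > 14
Answer: WP = 4*j + 2*t + 4*v > 14


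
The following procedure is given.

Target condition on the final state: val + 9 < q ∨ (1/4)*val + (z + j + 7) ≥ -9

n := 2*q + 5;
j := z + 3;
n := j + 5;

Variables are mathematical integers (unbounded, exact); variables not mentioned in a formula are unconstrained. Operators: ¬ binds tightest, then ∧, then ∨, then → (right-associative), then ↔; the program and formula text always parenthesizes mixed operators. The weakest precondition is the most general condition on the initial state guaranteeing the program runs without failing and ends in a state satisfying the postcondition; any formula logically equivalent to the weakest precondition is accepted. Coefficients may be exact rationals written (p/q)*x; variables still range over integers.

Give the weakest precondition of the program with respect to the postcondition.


Working backward. After the program, the postcondition val + 9 < q ∨ (1/4)*val + (z + j + 7) ≥ -9 must hold; in canonical form it is val < q - 9 ∨ j + (1/4)*val + z ≥ -16.
Before n := j + 5: val < q - 9 ∨ j + (1/4)*val + z ≥ -16
Before j := z + 3: val < q - 9 ∨ (1/4)*val + 2*z ≥ -19
Before n := 2*q + 5: val < q - 9 ∨ (1/4)*val + 2*z ≥ -19
Answer: WP = val < q - 9 ∨ (1/4)*val + 2*z ≥ -19


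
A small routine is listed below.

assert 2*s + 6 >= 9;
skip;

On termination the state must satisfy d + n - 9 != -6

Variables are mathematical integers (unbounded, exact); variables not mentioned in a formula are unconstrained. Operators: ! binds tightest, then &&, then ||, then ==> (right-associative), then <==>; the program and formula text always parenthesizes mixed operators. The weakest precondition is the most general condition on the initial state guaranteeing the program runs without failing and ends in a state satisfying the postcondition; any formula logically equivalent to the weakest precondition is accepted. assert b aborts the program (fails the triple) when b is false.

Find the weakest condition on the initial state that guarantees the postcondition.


Working backward. After the program, the postcondition d + n - 9 != -6 must hold; in canonical form it is d + n != 3.
Before skip: d + n != 3
Before assert 2*s + 6 >= 9: 2*s >= 3 && d + n != 3
Answer: WP = 2*s >= 3 && d + n != 3


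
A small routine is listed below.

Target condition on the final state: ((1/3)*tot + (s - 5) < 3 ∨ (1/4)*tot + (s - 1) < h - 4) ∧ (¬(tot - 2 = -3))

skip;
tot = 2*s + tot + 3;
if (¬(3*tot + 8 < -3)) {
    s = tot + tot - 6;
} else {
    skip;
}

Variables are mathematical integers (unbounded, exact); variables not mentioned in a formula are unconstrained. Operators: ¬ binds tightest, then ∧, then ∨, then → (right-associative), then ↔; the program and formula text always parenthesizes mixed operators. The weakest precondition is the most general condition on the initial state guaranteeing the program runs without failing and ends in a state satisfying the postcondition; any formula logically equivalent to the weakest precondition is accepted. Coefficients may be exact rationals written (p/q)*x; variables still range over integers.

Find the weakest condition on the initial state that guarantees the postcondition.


Working backward. After the program, the postcondition ((1/3)*tot + (s - 5) < 3 ∨ (1/4)*tot + (s - 1) < h - 4) ∧ (¬(tot - 2 = -3)) must hold; in canonical form it is (s + (1/3)*tot < 8 ∨ s + (1/4)*tot < h - 3) ∧ (¬(tot = -1)).
Then branch requires ((7/3)*tot < 14 ∨ (9/4)*tot < h + 3) ∧ (¬(tot = -1)); else branch requires (s + (1/3)*tot < 8 ∨ s + (1/4)*tot < h - 3) ∧ (¬(tot = -1)).
Before the if: ((¬(3*tot < -11)) → (((7/3)*tot < 14 ∨ (9/4)*tot < h + 3) ∧ (¬(tot = -1)))) ∧ (3*tot < -11 → ((s + (1/3)*tot < 8 ∨ s + (1/4)*tot < h - 3) ∧ (¬(tot = -1))))
Before tot := 2*s + tot + 3: ((¬(6*s + 3*tot < -20)) → (((14/3)*s + (7/3)*tot < 7 ∨ (9/2)*s + (9/4)*tot < h - 15/4) ∧ (¬(2*s + tot = -4)))) ∧ (6*s + 3*tot < -20 → (((5/3)*s + (1/3)*tot < 7 ∨ (3/2)*s + (1/4)*tot < h - 15/4) ∧ (¬(2*s + tot = -4))))
Before skip: ((¬(6*s + 3*tot < -20)) → (((14/3)*s + (7/3)*tot < 7 ∨ (9/2)*s + (9/4)*tot < h - 15/4) ∧ (¬(2*s + tot = -4)))) ∧ (6*s + 3*tot < -20 → (((5/3)*s + (1/3)*tot < 7 ∨ (3/2)*s + (1/4)*tot < h - 15/4) ∧ (¬(2*s + tot = -4))))
Answer: WP = ((¬(6*s + 3*tot < -20)) → (((14/3)*s + (7/3)*tot < 7 ∨ (9/2)*s + (9/4)*tot < h - 15/4) ∧ (¬(2*s + tot = -4)))) ∧ (6*s + 3*tot < -20 → (((5/3)*s + (1/3)*tot < 7 ∨ (3/2)*s + (1/4)*tot < h - 15/4) ∧ (¬(2*s + tot = -4))))


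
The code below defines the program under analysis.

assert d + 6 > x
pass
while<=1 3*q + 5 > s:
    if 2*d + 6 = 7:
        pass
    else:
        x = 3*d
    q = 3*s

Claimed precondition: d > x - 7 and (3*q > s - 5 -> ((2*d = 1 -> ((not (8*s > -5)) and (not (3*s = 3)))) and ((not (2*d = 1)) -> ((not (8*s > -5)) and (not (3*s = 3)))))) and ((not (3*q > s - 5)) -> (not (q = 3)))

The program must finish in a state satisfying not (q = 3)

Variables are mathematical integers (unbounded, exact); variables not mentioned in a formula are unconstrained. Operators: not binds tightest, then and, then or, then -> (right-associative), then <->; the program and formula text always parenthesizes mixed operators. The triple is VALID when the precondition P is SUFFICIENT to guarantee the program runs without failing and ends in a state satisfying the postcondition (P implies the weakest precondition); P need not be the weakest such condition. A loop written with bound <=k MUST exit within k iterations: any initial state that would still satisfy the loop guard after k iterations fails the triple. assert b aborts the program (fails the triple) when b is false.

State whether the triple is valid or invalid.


Working backward. After the program, not (q = 3) must hold.
Before the loop (bound <=1), unroll the exhaustion recursion (WP_0 = exit-now case; WP_j = one more guarded iteration, up to j = 1):
  WP_0: (not (3*q > s - 5)) and (not (q = 3))
  WP_1: (3*q > s - 5 -> ((2*d = 1 -> ((not (8*s > -5)) and (not (3*s = 3)))) and ((not (2*d = 1)) -> ((not (8*s > -5)) and (not (3*s = 3)))))) and ((not (3*q > s - 5)) -> (not (q = 3)))
So before the loop: (3*q > s - 5 -> ((2*d = 1 -> ((not (8*s > -5)) and (not (3*s = 3)))) and ((not (2*d = 1)) -> ((not (8*s > -5)) and (not (3*s = 3)))))) and ((not (3*q > s - 5)) -> (not (q = 3)))
Before skip: (3*q > s - 5 -> ((2*d = 1 -> ((not (8*s > -5)) and (not (3*s = 3)))) and ((not (2*d = 1)) -> ((not (8*s > -5)) and (not (3*s = 3)))))) and ((not (3*q > s - 5)) -> (not (q = 3)))
Before assert d + 6 > x: d > x - 6 and (3*q > s - 5 -> ((2*d = 1 -> ((not (8*s > -5)) and (not (3*s = 3)))) and ((not (2*d = 1)) -> ((not (8*s > -5)) and (not (3*s = 3)))))) and ((not (3*q > s - 5)) -> (not (q = 3)))
The weakest precondition is d > x - 6 and (3*q > s - 5 -> ((2*d = 1 -> ((not (8*s > -5)) and (not (3*s = 3)))) and ((not (2*d = 1)) -> ((not (8*s > -5)) and (not (3*s = 3)))))) and ((not (3*q > s - 5)) -> (not (q = 3))).
Check whether d > x - 7 and (3*q > s - 5 -> ((2*d = 1 -> ((not (8*s > -5)) and (not (3*s = 3)))) and ((not (2*d = 1)) -> ((not (8*s > -5)) and (not (3*s = 3)))))) and ((not (3*q > s - 5)) -> (not (q = 3))) implies it.
Countermodel: at the initial state d = 0, q = -2, s = 1, x = 6, the precondition holds but the weakest precondition fails.
Answer: invalid


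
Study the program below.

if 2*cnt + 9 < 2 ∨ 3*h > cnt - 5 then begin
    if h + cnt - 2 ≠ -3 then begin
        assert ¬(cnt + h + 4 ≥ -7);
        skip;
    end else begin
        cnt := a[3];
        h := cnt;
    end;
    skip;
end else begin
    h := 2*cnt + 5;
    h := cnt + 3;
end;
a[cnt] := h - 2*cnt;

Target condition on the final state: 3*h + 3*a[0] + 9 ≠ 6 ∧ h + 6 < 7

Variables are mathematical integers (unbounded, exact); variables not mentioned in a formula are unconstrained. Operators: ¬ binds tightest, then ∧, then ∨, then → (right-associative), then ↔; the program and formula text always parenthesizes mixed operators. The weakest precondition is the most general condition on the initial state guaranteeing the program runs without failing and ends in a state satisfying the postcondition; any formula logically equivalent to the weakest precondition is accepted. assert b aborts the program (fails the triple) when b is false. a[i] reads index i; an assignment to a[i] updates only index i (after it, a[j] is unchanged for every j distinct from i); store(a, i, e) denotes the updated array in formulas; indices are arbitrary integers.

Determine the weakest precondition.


Working backward. After the program, the postcondition 3*h + 3*a[0] + 9 ≠ 6 ∧ h + 6 < 7 must hold; in canonical form it is 3*a[0] + 3*h ≠ -3 ∧ h < 1.
Before a[cnt] := h - 2*cnt: 3*store(a, cnt, -2*cnt + h)[0] + 3*h ≠ -3 ∧ h < 1
Then branch requires (cnt + h ≠ -1 → ((¬(cnt + h ≥ -11)) ∧ 3*store(a, cnt, -2*cnt + h)[0] + 3*h ≠ -3 ∧ h < 1)) ∧ ((¬(cnt + h ≠ -1)) → (3*a[3] + 3*store(a, a[3], -a[3])[0] ≠ -3 ∧ a[3] < 1)); else branch requires 3*store(a, cnt, -cnt + 3)[0] + 3*cnt ≠ -12 ∧ cnt < -2.
Before the if: ((2*cnt < -7 ∨ 3*h > cnt - 5) → ((cnt + h ≠ -1 → ((¬(cnt + h ≥ -11)) ∧ 3*store(a, cnt, -2*cnt + h)[0] + 3*h ≠ -3 ∧ h < 1)) ∧ ((¬(cnt + h ≠ -1)) → (3*a[3] + 3*store(a, a[3], -a[3])[0] ≠ -3 ∧ a[3] < 1)))) ∧ ((¬(2*cnt < -7 ∨ 3*h > cnt - 5)) → (3*store(a, cnt, -cnt + 3)[0] + 3*cnt ≠ -12 ∧ cnt < -2))
Answer: WP = ((2*cnt < -7 ∨ 3*h > cnt - 5) → ((cnt + h ≠ -1 → ((¬(cnt + h ≥ -11)) ∧ 3*store(a, cnt, -2*cnt + h)[0] + 3*h ≠ -3 ∧ h < 1)) ∧ ((¬(cnt + h ≠ -1)) → (3*a[3] + 3*store(a, a[3], -a[3])[0] ≠ -3 ∧ a[3] < 1)))) ∧ ((¬(2*cnt < -7 ∨ 3*h > cnt - 5)) → (3*store(a, cnt, -cnt + 3)[0] + 3*cnt ≠ -12 ∧ cnt < -2))


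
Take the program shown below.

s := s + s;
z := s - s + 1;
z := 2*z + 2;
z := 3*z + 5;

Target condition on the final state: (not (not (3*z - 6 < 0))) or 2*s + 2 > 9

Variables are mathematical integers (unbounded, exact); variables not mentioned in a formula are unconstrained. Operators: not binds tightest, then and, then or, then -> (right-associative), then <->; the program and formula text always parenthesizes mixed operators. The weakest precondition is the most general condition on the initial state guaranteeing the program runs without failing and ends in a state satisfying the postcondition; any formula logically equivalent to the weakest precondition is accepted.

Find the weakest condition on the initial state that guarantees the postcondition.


Working backward. After the program, the postcondition (not (not (3*z - 6 < 0))) or 2*s + 2 > 9 must hold; in canonical form it is 3*z < 6 or 2*s > 7.
Before z := 3*z + 5: 9*z < -9 or 2*s > 7
Before z := 2*z + 2: 18*z < -27 or 2*s > 7
Before z := s - s + 1: 2*s > 7
Before s := s + s: 4*s > 7
Answer: WP = 4*s > 7


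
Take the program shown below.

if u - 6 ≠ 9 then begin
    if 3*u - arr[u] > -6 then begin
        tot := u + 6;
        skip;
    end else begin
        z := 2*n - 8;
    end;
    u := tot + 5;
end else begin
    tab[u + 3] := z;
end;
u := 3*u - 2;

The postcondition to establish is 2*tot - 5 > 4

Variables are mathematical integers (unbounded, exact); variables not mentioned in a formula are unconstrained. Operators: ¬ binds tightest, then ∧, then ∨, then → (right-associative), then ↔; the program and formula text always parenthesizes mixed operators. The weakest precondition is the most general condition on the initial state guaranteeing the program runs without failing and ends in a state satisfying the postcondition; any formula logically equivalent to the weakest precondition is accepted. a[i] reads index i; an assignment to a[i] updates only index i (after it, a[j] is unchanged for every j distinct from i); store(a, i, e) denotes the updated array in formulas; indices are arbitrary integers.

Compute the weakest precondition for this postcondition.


Working backward. After the program, the postcondition 2*tot - 5 > 4 must hold; in canonical form it is 2*tot > 9.
Before u := 3*u - 2: 2*tot > 9
Then branch requires (3*u > arr[u] - 6 → 2*u > -3) ∧ ((¬(3*u > arr[u] - 6)) → 2*tot > 9); else branch requires 2*tot > 9.
Before the if: (u ≠ 15 → ((3*u > arr[u] - 6 → 2*u > -3) ∧ ((¬(3*u > arr[u] - 6)) → 2*tot > 9))) ∧ ((¬(u ≠ 15)) → 2*tot > 9)
Answer: WP = (u ≠ 15 → ((3*u > arr[u] - 6 → 2*u > -3) ∧ ((¬(3*u > arr[u] - 6)) → 2*tot > 9))) ∧ ((¬(u ≠ 15)) → 2*tot > 9)


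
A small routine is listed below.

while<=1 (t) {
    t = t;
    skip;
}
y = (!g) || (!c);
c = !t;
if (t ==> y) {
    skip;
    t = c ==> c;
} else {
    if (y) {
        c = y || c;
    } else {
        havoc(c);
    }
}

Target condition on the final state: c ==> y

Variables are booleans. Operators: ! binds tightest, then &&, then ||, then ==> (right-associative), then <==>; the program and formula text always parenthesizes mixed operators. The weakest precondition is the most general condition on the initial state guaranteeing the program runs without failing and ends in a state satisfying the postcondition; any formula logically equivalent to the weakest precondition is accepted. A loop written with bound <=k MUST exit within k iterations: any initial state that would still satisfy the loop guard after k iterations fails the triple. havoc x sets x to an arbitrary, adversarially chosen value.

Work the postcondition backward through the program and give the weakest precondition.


Working backward. After the program, c ==> y must hold.
Then branch requires c ==> y; else branch requires (y ==> ((y || c) ==> y)) && ((!y) ==> y).
Before the if: ((t ==> y) ==> (c ==> y)) && ((!(t ==> y)) ==> ((y ==> ((y || c) ==> y)) && ((!y) ==> y)))
Before c := !t: ((t ==> y) ==> ((!t) ==> y)) && ((!(t ==> y)) ==> ((y ==> ((y || (!t)) ==> y)) && ((!y) ==> y)))
Before y := (!g) || (!c): ((t ==> ((!g) || (!c))) ==> ((!t) ==> ((!g) || (!c)))) && ((!(t ==> ((!g) || (!c)))) ==> ((((!g) || (!c)) ==> (((!g) || (!c) || (!t)) ==> ((!g) || (!c)))) && ((!((!g) || (!c))) ==> ((!g) || (!c)))))
Before the loop (bound <=1), unroll the exhaustion recursion (WP_0 = exit-now case; WP_j = one more guarded iteration, up to j = 1):
  WP_0: (!t) && ((t ==> ((!g) || (!c))) ==> ((!t) ==> ((!g) || (!c)))) && ((!(t ==> ((!g) || (!c)))) ==> ((((!g) || (!c)) ==> (((!g) || (!c) || (!t)) ==> ((!g) || (!c)))) && ((!((!g) || (!c))) ==> ((!g) || (!c)))))
  WP_1: (t ==> ((!t) && ((t ==> ((!g) || (!c))) ==> ((!t) ==> ((!g) || (!c)))) && ((!(t ==> ((!g) || (!c)))) ==> ((((!g) || (!c)) ==> (((!g) || (!c) || (!t)) ==> ((!g) || (!c)))) && ((!((!g) || (!c))) ==> ((!g) || (!c))))))) && ((!t) ==> (((t ==> ((!g) || (!c))) ==> ((!t) ==> ((!g) || (!c)))) && ((!(t ==> ((!g) || (!c)))) ==> ((((!g) || (!c)) ==> (((!g) || (!c) || (!t)) ==> ((!g) || (!c)))) && ((!((!g) || (!c))) ==> ((!g) || (!c)))))))
So before the loop: (t ==> ((!t) && ((t ==> ((!g) || (!c))) ==> ((!t) ==> ((!g) || (!c)))) && ((!(t ==> ((!g) || (!c)))) ==> ((((!g) || (!c)) ==> (((!g) || (!c) || (!t)) ==> ((!g) || (!c)))) && ((!((!g) || (!c))) ==> ((!g) || (!c))))))) && ((!t) ==> (((t ==> ((!g) || (!c))) ==> ((!t) ==> ((!g) || (!c)))) && ((!(t ==> ((!g) || (!c)))) ==> ((((!g) || (!c)) ==> (((!g) || (!c) || (!t)) ==> ((!g) || (!c)))) && ((!((!g) || (!c))) ==> ((!g) || (!c)))))))
Answer: WP = (t ==> ((!t) && ((t ==> ((!g) || (!c))) ==> ((!t) ==> ((!g) || (!c)))) && ((!(t ==> ((!g) || (!c)))) ==> ((((!g) || (!c)) ==> (((!g) || (!c) || (!t)) ==> ((!g) || (!c)))) && ((!((!g) || (!c))) ==> ((!g) || (!c))))))) && ((!t) ==> (((t ==> ((!g) || (!c))) ==> ((!t) ==> ((!g) || (!c)))) && ((!(t ==> ((!g) || (!c)))) ==> ((((!g) || (!c)) ==> (((!g) || (!c) || (!t)) ==> ((!g) || (!c)))) && ((!((!g) || (!c))) ==> ((!g) || (!c)))))))


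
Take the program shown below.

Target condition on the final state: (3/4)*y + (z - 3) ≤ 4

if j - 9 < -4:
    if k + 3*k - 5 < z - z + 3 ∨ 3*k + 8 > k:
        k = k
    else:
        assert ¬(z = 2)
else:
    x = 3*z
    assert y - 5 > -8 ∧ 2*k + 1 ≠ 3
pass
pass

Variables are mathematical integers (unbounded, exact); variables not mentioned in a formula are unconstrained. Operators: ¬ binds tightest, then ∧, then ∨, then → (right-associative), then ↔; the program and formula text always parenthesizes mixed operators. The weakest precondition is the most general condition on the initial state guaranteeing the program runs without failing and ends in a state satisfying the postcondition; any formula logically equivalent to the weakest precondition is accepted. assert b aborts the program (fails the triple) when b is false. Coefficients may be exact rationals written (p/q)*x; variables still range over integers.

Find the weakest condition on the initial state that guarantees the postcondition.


Working backward. After the program, the postcondition (3/4)*y + (z - 3) ≤ 4 must hold; in canonical form it is (3/4)*y + z ≤ 7.
Before skip: (3/4)*y + z ≤ 7
Before skip: (3/4)*y + z ≤ 7
Then branch requires ((4*k < 8 ∨ 2*k > -8) → (3/4)*y + z ≤ 7) ∧ ((¬(4*k < 8 ∨ 2*k > -8)) → ((¬(z = 2)) ∧ (3/4)*y + z ≤ 7)); else branch requires y > -3 ∧ 2*k ≠ 2 ∧ (3/4)*y + z ≤ 7.
Before the if: (j < 5 → (((4*k < 8 ∨ 2*k > -8) → (3/4)*y + z ≤ 7) ∧ ((¬(4*k < 8 ∨ 2*k > -8)) → ((¬(z = 2)) ∧ (3/4)*y + z ≤ 7)))) ∧ ((¬(j < 5)) → (y > -3 ∧ 2*k ≠ 2 ∧ (3/4)*y + z ≤ 7))
Answer: WP = (j < 5 → (((4*k < 8 ∨ 2*k > -8) → (3/4)*y + z ≤ 7) ∧ ((¬(4*k < 8 ∨ 2*k > -8)) → ((¬(z = 2)) ∧ (3/4)*y + z ≤ 7)))) ∧ ((¬(j < 5)) → (y > -3 ∧ 2*k ≠ 2 ∧ (3/4)*y + z ≤ 7))


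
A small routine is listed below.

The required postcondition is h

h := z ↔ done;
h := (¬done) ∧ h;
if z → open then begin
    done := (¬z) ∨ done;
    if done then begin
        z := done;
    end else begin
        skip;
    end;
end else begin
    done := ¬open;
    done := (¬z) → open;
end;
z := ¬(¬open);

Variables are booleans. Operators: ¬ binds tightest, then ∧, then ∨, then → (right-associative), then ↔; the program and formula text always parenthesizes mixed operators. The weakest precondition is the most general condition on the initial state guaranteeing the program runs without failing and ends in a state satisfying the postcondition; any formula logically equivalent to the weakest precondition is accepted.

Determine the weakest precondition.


Working backward. After the program, h must hold.
Before z := ¬(¬open): h
Then branch requires (((¬z) ∨ done) → h) ∧ ((¬((¬z) ∨ done)) → h); else branch requires h.
Before the if: ((z → open) → ((((¬z) ∨ done) → h) ∧ ((¬((¬z) ∨ done)) → h))) ∧ ((¬(z → open)) → h)
Before h := (¬done) ∧ h: ((z → open) → ((((¬z) ∨ done) → ((¬done) ∧ h)) ∧ ((¬((¬z) ∨ done)) → ((¬done) ∧ h)))) ∧ ((¬(z → open)) → ((¬done) ∧ h))
Before h := z ↔ done: ((z → open) → ((((¬z) ∨ done) → ((¬done) ∧ (z ↔ done))) ∧ ((¬((¬z) ∨ done)) → ((¬done) ∧ (z ↔ done))))) ∧ ((¬(z → open)) → ((¬done) ∧ (z ↔ done)))
Answer: WP = ((z → open) → ((((¬z) ∨ done) → ((¬done) ∧ (z ↔ done))) ∧ ((¬((¬z) ∨ done)) → ((¬done) ∧ (z ↔ done))))) ∧ ((¬(z → open)) → ((¬done) ∧ (z ↔ done)))
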